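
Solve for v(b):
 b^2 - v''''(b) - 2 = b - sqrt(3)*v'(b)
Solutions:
 v(b) = C1 + C4*exp(3^(1/6)*b) - sqrt(3)*b^3/9 + sqrt(3)*b^2/6 + 2*sqrt(3)*b/3 + (C2*sin(3^(2/3)*b/2) + C3*cos(3^(2/3)*b/2))*exp(-3^(1/6)*b/2)


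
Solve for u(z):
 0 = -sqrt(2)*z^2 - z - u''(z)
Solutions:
 u(z) = C1 + C2*z - sqrt(2)*z^4/12 - z^3/6


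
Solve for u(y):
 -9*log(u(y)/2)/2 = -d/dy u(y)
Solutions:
 2*Integral(1/(-log(_y) + log(2)), (_y, u(y)))/9 = C1 - y


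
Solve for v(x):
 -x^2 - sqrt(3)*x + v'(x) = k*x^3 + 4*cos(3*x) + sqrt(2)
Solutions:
 v(x) = C1 + k*x^4/4 + x^3/3 + sqrt(3)*x^2/2 + sqrt(2)*x + 4*sin(3*x)/3


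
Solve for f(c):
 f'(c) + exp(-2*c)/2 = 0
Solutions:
 f(c) = C1 + exp(-2*c)/4


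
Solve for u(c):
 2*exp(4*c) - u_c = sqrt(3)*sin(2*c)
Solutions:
 u(c) = C1 + exp(4*c)/2 + sqrt(3)*cos(2*c)/2


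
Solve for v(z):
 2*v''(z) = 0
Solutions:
 v(z) = C1 + C2*z


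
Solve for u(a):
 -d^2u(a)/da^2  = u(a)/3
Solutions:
 u(a) = C1*sin(sqrt(3)*a/3) + C2*cos(sqrt(3)*a/3)


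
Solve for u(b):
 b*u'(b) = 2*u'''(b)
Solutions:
 u(b) = C1 + Integral(C2*airyai(2^(2/3)*b/2) + C3*airybi(2^(2/3)*b/2), b)


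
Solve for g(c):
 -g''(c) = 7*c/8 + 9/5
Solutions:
 g(c) = C1 + C2*c - 7*c^3/48 - 9*c^2/10


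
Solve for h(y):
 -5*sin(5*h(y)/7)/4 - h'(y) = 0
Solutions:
 5*y/4 + 7*log(cos(5*h(y)/7) - 1)/10 - 7*log(cos(5*h(y)/7) + 1)/10 = C1


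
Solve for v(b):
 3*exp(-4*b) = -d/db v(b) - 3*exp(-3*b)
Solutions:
 v(b) = C1 + exp(-3*b) + 3*exp(-4*b)/4


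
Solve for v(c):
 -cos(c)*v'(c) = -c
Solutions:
 v(c) = C1 + Integral(c/cos(c), c)


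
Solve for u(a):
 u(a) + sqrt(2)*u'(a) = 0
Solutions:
 u(a) = C1*exp(-sqrt(2)*a/2)


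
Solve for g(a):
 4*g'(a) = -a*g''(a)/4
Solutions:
 g(a) = C1 + C2/a^15


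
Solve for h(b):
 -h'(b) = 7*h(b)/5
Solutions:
 h(b) = C1*exp(-7*b/5)


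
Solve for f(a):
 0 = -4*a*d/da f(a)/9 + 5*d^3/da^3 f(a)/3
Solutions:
 f(a) = C1 + Integral(C2*airyai(30^(2/3)*a/15) + C3*airybi(30^(2/3)*a/15), a)


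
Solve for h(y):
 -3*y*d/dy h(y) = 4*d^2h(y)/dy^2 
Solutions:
 h(y) = C1 + C2*erf(sqrt(6)*y/4)


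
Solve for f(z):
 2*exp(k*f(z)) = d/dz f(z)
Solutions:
 f(z) = Piecewise((log(-1/(C1*k + 2*k*z))/k, Ne(k, 0)), (nan, True))
 f(z) = Piecewise((C1 + 2*z, Eq(k, 0)), (nan, True))


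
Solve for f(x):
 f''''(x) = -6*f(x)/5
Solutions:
 f(x) = (C1*sin(10^(3/4)*3^(1/4)*x/10) + C2*cos(10^(3/4)*3^(1/4)*x/10))*exp(-10^(3/4)*3^(1/4)*x/10) + (C3*sin(10^(3/4)*3^(1/4)*x/10) + C4*cos(10^(3/4)*3^(1/4)*x/10))*exp(10^(3/4)*3^(1/4)*x/10)


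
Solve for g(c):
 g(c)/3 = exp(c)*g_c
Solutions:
 g(c) = C1*exp(-exp(-c)/3)


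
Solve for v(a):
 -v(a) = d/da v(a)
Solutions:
 v(a) = C1*exp(-a)


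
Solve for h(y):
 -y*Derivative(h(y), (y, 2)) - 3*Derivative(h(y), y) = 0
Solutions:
 h(y) = C1 + C2/y^2


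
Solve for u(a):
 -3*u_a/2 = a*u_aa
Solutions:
 u(a) = C1 + C2/sqrt(a)


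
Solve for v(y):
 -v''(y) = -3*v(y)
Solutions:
 v(y) = C1*exp(-sqrt(3)*y) + C2*exp(sqrt(3)*y)


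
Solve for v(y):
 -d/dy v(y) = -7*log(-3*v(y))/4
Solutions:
 -4*Integral(1/(log(-_y) + log(3)), (_y, v(y)))/7 = C1 - y


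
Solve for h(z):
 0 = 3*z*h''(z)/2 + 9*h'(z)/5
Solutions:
 h(z) = C1 + C2/z^(1/5)


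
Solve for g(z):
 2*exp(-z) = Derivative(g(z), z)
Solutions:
 g(z) = C1 - 2*exp(-z)


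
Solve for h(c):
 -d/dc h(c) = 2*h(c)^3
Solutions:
 h(c) = -sqrt(2)*sqrt(-1/(C1 - 2*c))/2
 h(c) = sqrt(2)*sqrt(-1/(C1 - 2*c))/2


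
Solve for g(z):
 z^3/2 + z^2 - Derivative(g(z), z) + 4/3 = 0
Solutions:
 g(z) = C1 + z^4/8 + z^3/3 + 4*z/3


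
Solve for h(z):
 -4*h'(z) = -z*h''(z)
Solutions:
 h(z) = C1 + C2*z^5


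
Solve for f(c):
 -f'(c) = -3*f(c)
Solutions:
 f(c) = C1*exp(3*c)


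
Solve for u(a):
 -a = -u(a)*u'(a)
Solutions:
 u(a) = -sqrt(C1 + a^2)
 u(a) = sqrt(C1 + a^2)


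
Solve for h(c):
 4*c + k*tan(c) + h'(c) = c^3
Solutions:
 h(c) = C1 + c^4/4 - 2*c^2 + k*log(cos(c))


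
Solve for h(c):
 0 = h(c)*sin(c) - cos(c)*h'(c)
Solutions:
 h(c) = C1/cos(c)


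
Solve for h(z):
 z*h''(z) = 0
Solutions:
 h(z) = C1 + C2*z


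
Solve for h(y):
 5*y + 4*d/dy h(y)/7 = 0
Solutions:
 h(y) = C1 - 35*y^2/8


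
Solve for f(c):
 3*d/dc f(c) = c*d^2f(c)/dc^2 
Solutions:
 f(c) = C1 + C2*c^4


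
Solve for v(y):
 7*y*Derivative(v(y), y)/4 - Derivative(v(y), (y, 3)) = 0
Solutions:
 v(y) = C1 + Integral(C2*airyai(14^(1/3)*y/2) + C3*airybi(14^(1/3)*y/2), y)


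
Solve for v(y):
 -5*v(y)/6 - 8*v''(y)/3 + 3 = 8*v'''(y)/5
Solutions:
 v(y) = C1*exp(y*(-40 + 40*2^(2/3)*5^(1/3)/(9*sqrt(1689) + 403)^(1/3) + 2^(1/3)*5^(2/3)*(9*sqrt(1689) + 403)^(1/3))/72)*sin(10^(1/3)*sqrt(3)*y*(-5^(1/3)*(9*sqrt(1689) + 403)^(1/3) + 40*2^(1/3)/(9*sqrt(1689) + 403)^(1/3))/72) + C2*exp(y*(-40 + 40*2^(2/3)*5^(1/3)/(9*sqrt(1689) + 403)^(1/3) + 2^(1/3)*5^(2/3)*(9*sqrt(1689) + 403)^(1/3))/72)*cos(10^(1/3)*sqrt(3)*y*(-5^(1/3)*(9*sqrt(1689) + 403)^(1/3) + 40*2^(1/3)/(9*sqrt(1689) + 403)^(1/3))/72) + C3*exp(-y*(40*2^(2/3)*5^(1/3)/(9*sqrt(1689) + 403)^(1/3) + 20 + 2^(1/3)*5^(2/3)*(9*sqrt(1689) + 403)^(1/3))/36) + 18/5


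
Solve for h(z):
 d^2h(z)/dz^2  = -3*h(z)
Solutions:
 h(z) = C1*sin(sqrt(3)*z) + C2*cos(sqrt(3)*z)


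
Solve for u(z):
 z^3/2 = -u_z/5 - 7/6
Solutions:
 u(z) = C1 - 5*z^4/8 - 35*z/6


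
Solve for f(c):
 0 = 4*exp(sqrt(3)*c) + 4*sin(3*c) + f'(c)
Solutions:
 f(c) = C1 - 4*sqrt(3)*exp(sqrt(3)*c)/3 + 4*cos(3*c)/3


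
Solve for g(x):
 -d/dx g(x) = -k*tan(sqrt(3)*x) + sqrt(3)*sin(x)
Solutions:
 g(x) = C1 - sqrt(3)*k*log(cos(sqrt(3)*x))/3 + sqrt(3)*cos(x)


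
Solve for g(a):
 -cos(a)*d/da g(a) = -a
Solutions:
 g(a) = C1 + Integral(a/cos(a), a)


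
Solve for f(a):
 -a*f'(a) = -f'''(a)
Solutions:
 f(a) = C1 + Integral(C2*airyai(a) + C3*airybi(a), a)


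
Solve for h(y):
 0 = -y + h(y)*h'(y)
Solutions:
 h(y) = -sqrt(C1 + y^2)
 h(y) = sqrt(C1 + y^2)


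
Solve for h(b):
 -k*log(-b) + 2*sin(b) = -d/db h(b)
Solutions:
 h(b) = C1 + b*k*(log(-b) - 1) + 2*cos(b)


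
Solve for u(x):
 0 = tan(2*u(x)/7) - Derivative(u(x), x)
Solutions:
 u(x) = -7*asin(C1*exp(2*x/7))/2 + 7*pi/2
 u(x) = 7*asin(C1*exp(2*x/7))/2


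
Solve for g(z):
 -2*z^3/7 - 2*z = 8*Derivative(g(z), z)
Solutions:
 g(z) = C1 - z^4/112 - z^2/8


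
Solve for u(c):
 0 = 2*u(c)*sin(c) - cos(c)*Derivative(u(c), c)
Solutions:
 u(c) = C1/cos(c)^2


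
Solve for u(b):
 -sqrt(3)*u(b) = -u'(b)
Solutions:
 u(b) = C1*exp(sqrt(3)*b)


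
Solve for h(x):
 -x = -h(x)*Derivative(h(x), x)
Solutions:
 h(x) = -sqrt(C1 + x^2)
 h(x) = sqrt(C1 + x^2)


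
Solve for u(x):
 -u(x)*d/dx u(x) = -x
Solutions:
 u(x) = -sqrt(C1 + x^2)
 u(x) = sqrt(C1 + x^2)


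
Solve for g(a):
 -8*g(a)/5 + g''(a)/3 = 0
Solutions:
 g(a) = C1*exp(-2*sqrt(30)*a/5) + C2*exp(2*sqrt(30)*a/5)


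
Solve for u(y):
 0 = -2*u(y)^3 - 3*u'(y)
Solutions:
 u(y) = -sqrt(6)*sqrt(-1/(C1 - 2*y))/2
 u(y) = sqrt(6)*sqrt(-1/(C1 - 2*y))/2


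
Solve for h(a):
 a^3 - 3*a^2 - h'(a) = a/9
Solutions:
 h(a) = C1 + a^4/4 - a^3 - a^2/18


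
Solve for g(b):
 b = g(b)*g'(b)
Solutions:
 g(b) = -sqrt(C1 + b^2)
 g(b) = sqrt(C1 + b^2)


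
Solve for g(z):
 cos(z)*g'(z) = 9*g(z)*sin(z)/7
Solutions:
 g(z) = C1/cos(z)^(9/7)


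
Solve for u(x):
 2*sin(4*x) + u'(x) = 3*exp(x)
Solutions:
 u(x) = C1 + 3*exp(x) + cos(4*x)/2


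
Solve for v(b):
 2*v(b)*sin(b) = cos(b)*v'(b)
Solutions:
 v(b) = C1/cos(b)^2


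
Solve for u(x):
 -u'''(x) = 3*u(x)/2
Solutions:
 u(x) = C3*exp(-2^(2/3)*3^(1/3)*x/2) + (C1*sin(2^(2/3)*3^(5/6)*x/4) + C2*cos(2^(2/3)*3^(5/6)*x/4))*exp(2^(2/3)*3^(1/3)*x/4)


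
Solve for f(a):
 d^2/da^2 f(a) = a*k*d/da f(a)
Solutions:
 f(a) = Piecewise((-sqrt(2)*sqrt(pi)*C1*erf(sqrt(2)*a*sqrt(-k)/2)/(2*sqrt(-k)) - C2, (k > 0) | (k < 0)), (-C1*a - C2, True))


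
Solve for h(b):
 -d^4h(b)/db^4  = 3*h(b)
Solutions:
 h(b) = (C1*sin(sqrt(2)*3^(1/4)*b/2) + C2*cos(sqrt(2)*3^(1/4)*b/2))*exp(-sqrt(2)*3^(1/4)*b/2) + (C3*sin(sqrt(2)*3^(1/4)*b/2) + C4*cos(sqrt(2)*3^(1/4)*b/2))*exp(sqrt(2)*3^(1/4)*b/2)


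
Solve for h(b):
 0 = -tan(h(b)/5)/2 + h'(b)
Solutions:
 h(b) = -5*asin(C1*exp(b/10)) + 5*pi
 h(b) = 5*asin(C1*exp(b/10))


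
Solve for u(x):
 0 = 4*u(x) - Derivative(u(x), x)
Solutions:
 u(x) = C1*exp(4*x)


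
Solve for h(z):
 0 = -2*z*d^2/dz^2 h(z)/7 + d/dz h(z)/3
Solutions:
 h(z) = C1 + C2*z^(13/6)


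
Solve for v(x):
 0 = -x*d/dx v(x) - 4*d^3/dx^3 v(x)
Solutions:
 v(x) = C1 + Integral(C2*airyai(-2^(1/3)*x/2) + C3*airybi(-2^(1/3)*x/2), x)


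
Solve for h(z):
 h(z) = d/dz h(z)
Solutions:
 h(z) = C1*exp(z)


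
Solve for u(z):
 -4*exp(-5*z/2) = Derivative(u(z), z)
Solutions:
 u(z) = C1 + 8*exp(-5*z/2)/5


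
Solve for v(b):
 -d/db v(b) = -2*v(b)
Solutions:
 v(b) = C1*exp(2*b)


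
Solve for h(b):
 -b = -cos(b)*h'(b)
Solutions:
 h(b) = C1 + Integral(b/cos(b), b)


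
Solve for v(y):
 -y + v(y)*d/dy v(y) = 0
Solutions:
 v(y) = -sqrt(C1 + y^2)
 v(y) = sqrt(C1 + y^2)


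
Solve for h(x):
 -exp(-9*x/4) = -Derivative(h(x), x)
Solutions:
 h(x) = C1 - 4*exp(-9*x/4)/9


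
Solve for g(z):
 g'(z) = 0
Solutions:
 g(z) = C1


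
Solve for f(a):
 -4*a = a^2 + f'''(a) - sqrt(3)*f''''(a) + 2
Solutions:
 f(a) = C1 + C2*a + C3*a^2 + C4*exp(sqrt(3)*a/3) - a^5/60 + a^4*(-2 - sqrt(3))/12 + 2*a^3*(-2 - sqrt(3))/3


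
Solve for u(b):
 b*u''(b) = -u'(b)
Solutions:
 u(b) = C1 + C2*log(b)


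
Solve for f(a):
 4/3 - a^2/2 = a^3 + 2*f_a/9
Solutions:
 f(a) = C1 - 9*a^4/8 - 3*a^3/4 + 6*a


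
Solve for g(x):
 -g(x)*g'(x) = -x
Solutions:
 g(x) = -sqrt(C1 + x^2)
 g(x) = sqrt(C1 + x^2)


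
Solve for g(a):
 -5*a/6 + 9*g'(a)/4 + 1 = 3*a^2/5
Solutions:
 g(a) = C1 + 4*a^3/45 + 5*a^2/27 - 4*a/9


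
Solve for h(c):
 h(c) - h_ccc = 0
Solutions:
 h(c) = C3*exp(c) + (C1*sin(sqrt(3)*c/2) + C2*cos(sqrt(3)*c/2))*exp(-c/2)


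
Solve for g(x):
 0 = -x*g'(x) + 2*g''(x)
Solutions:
 g(x) = C1 + C2*erfi(x/2)


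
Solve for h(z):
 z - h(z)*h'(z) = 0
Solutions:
 h(z) = -sqrt(C1 + z^2)
 h(z) = sqrt(C1 + z^2)


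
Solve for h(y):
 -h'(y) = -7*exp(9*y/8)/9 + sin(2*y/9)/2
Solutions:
 h(y) = C1 + 56*exp(9*y/8)/81 + 9*cos(2*y/9)/4


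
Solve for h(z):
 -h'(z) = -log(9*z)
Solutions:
 h(z) = C1 + z*log(z) - z + z*log(9)


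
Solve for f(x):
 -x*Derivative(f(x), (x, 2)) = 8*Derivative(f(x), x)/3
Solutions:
 f(x) = C1 + C2/x^(5/3)


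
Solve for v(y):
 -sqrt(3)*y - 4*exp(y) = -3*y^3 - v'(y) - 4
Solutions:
 v(y) = C1 - 3*y^4/4 + sqrt(3)*y^2/2 - 4*y + 4*exp(y)


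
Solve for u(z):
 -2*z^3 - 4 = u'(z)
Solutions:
 u(z) = C1 - z^4/2 - 4*z


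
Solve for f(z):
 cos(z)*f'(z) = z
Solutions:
 f(z) = C1 + Integral(z/cos(z), z)


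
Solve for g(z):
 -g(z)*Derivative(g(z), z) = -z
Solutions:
 g(z) = -sqrt(C1 + z^2)
 g(z) = sqrt(C1 + z^2)


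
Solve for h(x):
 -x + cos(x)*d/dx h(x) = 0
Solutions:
 h(x) = C1 + Integral(x/cos(x), x)


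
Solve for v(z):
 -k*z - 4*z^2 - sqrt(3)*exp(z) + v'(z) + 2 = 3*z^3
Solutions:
 v(z) = C1 + k*z^2/2 + 3*z^4/4 + 4*z^3/3 - 2*z + sqrt(3)*exp(z)


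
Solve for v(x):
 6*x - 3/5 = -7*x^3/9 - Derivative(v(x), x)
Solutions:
 v(x) = C1 - 7*x^4/36 - 3*x^2 + 3*x/5


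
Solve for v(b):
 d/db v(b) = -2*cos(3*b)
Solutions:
 v(b) = C1 - 2*sin(3*b)/3


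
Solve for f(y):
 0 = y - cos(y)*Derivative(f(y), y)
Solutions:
 f(y) = C1 + Integral(y/cos(y), y)


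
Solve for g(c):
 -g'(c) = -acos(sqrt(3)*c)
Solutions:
 g(c) = C1 + c*acos(sqrt(3)*c) - sqrt(3)*sqrt(1 - 3*c^2)/3


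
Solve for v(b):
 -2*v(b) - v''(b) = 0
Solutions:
 v(b) = C1*sin(sqrt(2)*b) + C2*cos(sqrt(2)*b)


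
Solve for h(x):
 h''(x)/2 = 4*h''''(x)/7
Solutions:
 h(x) = C1 + C2*x + C3*exp(-sqrt(14)*x/4) + C4*exp(sqrt(14)*x/4)


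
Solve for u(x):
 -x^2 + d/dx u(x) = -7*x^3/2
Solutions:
 u(x) = C1 - 7*x^4/8 + x^3/3


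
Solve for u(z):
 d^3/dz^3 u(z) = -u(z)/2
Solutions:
 u(z) = C3*exp(-2^(2/3)*z/2) + (C1*sin(2^(2/3)*sqrt(3)*z/4) + C2*cos(2^(2/3)*sqrt(3)*z/4))*exp(2^(2/3)*z/4)


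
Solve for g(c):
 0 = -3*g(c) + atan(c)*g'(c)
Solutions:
 g(c) = C1*exp(3*Integral(1/atan(c), c))


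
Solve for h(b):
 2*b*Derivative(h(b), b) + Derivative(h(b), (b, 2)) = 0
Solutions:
 h(b) = C1 + C2*erf(b)


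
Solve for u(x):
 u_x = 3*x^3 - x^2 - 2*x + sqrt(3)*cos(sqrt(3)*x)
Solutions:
 u(x) = C1 + 3*x^4/4 - x^3/3 - x^2 + sin(sqrt(3)*x)


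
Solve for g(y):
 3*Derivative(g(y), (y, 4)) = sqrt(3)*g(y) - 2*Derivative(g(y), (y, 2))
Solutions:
 g(y) = C1*exp(-sqrt(3)*y*sqrt(-1 + sqrt(1 + 3*sqrt(3)))/3) + C2*exp(sqrt(3)*y*sqrt(-1 + sqrt(1 + 3*sqrt(3)))/3) + C3*sin(sqrt(3)*y*sqrt(1 + sqrt(1 + 3*sqrt(3)))/3) + C4*cosh(sqrt(3)*y*sqrt(-sqrt(1 + 3*sqrt(3)) - 1)/3)


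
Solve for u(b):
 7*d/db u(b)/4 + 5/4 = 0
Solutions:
 u(b) = C1 - 5*b/7


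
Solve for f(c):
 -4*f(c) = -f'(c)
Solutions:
 f(c) = C1*exp(4*c)


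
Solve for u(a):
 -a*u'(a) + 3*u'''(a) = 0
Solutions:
 u(a) = C1 + Integral(C2*airyai(3^(2/3)*a/3) + C3*airybi(3^(2/3)*a/3), a)


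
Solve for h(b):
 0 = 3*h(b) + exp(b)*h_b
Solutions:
 h(b) = C1*exp(3*exp(-b))


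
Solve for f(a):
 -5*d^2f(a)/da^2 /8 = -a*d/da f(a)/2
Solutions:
 f(a) = C1 + C2*erfi(sqrt(10)*a/5)


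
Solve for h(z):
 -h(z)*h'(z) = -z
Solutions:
 h(z) = -sqrt(C1 + z^2)
 h(z) = sqrt(C1 + z^2)


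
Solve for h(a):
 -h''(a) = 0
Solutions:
 h(a) = C1 + C2*a


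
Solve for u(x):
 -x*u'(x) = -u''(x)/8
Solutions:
 u(x) = C1 + C2*erfi(2*x)


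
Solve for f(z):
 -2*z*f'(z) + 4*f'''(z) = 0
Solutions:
 f(z) = C1 + Integral(C2*airyai(2^(2/3)*z/2) + C3*airybi(2^(2/3)*z/2), z)


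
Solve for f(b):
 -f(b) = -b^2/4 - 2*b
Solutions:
 f(b) = b*(b + 8)/4


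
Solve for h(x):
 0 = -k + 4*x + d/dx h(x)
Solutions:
 h(x) = C1 + k*x - 2*x^2


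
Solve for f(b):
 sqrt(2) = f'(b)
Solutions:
 f(b) = C1 + sqrt(2)*b


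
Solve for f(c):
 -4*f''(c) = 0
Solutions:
 f(c) = C1 + C2*c


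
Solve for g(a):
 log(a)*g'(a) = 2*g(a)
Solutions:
 g(a) = C1*exp(2*li(a))


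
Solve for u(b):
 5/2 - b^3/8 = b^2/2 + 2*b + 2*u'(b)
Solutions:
 u(b) = C1 - b^4/64 - b^3/12 - b^2/2 + 5*b/4


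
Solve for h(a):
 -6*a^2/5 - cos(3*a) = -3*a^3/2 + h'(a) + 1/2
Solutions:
 h(a) = C1 + 3*a^4/8 - 2*a^3/5 - a/2 - sin(3*a)/3


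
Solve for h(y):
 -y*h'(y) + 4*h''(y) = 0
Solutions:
 h(y) = C1 + C2*erfi(sqrt(2)*y/4)


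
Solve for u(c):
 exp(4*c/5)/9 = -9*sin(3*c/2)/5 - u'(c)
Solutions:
 u(c) = C1 - 5*exp(4*c/5)/36 + 6*cos(3*c/2)/5


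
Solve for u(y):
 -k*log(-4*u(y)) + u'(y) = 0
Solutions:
 Integral(1/(log(-_y) + 2*log(2)), (_y, u(y))) = C1 + k*y


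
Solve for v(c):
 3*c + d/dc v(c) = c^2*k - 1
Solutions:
 v(c) = C1 + c^3*k/3 - 3*c^2/2 - c


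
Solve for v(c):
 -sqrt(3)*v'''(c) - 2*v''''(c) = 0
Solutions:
 v(c) = C1 + C2*c + C3*c^2 + C4*exp(-sqrt(3)*c/2)


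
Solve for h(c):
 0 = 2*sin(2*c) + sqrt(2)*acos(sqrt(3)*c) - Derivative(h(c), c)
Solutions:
 h(c) = C1 + sqrt(2)*(c*acos(sqrt(3)*c) - sqrt(3)*sqrt(1 - 3*c^2)/3) - cos(2*c)


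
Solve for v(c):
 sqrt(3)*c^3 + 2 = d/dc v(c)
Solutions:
 v(c) = C1 + sqrt(3)*c^4/4 + 2*c


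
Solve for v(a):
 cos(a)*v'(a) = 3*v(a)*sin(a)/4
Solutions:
 v(a) = C1/cos(a)^(3/4)


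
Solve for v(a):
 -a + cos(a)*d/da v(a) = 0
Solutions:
 v(a) = C1 + Integral(a/cos(a), a)


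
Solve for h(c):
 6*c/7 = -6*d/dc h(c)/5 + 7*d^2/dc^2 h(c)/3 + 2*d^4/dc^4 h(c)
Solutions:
 h(c) = C1 + C2*exp(c*(-50^(1/3)*(162 + sqrt(43394))^(1/3) + 35*20^(1/3)/(162 + sqrt(43394))^(1/3))/60)*sin(sqrt(3)*c*(35*20^(1/3)/(162 + sqrt(43394))^(1/3) + 50^(1/3)*(162 + sqrt(43394))^(1/3))/60) + C3*exp(c*(-50^(1/3)*(162 + sqrt(43394))^(1/3) + 35*20^(1/3)/(162 + sqrt(43394))^(1/3))/60)*cos(sqrt(3)*c*(35*20^(1/3)/(162 + sqrt(43394))^(1/3) + 50^(1/3)*(162 + sqrt(43394))^(1/3))/60) + C4*exp(-c*(-50^(1/3)*(162 + sqrt(43394))^(1/3) + 35*20^(1/3)/(162 + sqrt(43394))^(1/3))/30) - 5*c^2/14 - 25*c/18


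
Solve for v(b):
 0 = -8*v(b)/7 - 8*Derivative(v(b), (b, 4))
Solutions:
 v(b) = (C1*sin(sqrt(2)*7^(3/4)*b/14) + C2*cos(sqrt(2)*7^(3/4)*b/14))*exp(-sqrt(2)*7^(3/4)*b/14) + (C3*sin(sqrt(2)*7^(3/4)*b/14) + C4*cos(sqrt(2)*7^(3/4)*b/14))*exp(sqrt(2)*7^(3/4)*b/14)


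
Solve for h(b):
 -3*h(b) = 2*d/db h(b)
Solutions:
 h(b) = C1*exp(-3*b/2)


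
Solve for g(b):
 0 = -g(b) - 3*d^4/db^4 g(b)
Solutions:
 g(b) = (C1*sin(sqrt(2)*3^(3/4)*b/6) + C2*cos(sqrt(2)*3^(3/4)*b/6))*exp(-sqrt(2)*3^(3/4)*b/6) + (C3*sin(sqrt(2)*3^(3/4)*b/6) + C4*cos(sqrt(2)*3^(3/4)*b/6))*exp(sqrt(2)*3^(3/4)*b/6)


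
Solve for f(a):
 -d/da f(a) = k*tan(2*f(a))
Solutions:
 f(a) = -asin(C1*exp(-2*a*k))/2 + pi/2
 f(a) = asin(C1*exp(-2*a*k))/2


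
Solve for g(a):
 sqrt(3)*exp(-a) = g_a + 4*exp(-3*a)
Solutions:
 g(a) = C1 - sqrt(3)*exp(-a) + 4*exp(-3*a)/3


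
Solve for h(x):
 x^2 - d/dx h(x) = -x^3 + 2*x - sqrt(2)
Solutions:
 h(x) = C1 + x^4/4 + x^3/3 - x^2 + sqrt(2)*x


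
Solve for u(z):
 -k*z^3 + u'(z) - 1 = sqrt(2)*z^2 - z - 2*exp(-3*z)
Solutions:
 u(z) = C1 + k*z^4/4 + sqrt(2)*z^3/3 - z^2/2 + z + 2*exp(-3*z)/3


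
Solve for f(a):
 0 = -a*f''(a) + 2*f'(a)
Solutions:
 f(a) = C1 + C2*a^3


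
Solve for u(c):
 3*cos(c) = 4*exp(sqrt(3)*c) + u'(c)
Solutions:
 u(c) = C1 - 4*sqrt(3)*exp(sqrt(3)*c)/3 + 3*sin(c)


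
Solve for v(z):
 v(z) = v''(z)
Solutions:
 v(z) = C1*exp(-z) + C2*exp(z)


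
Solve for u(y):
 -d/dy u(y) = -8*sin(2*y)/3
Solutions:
 u(y) = C1 - 4*cos(2*y)/3


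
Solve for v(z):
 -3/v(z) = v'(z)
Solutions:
 v(z) = -sqrt(C1 - 6*z)
 v(z) = sqrt(C1 - 6*z)


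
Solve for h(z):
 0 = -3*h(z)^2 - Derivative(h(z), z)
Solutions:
 h(z) = 1/(C1 + 3*z)


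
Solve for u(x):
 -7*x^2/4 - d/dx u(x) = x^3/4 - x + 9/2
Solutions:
 u(x) = C1 - x^4/16 - 7*x^3/12 + x^2/2 - 9*x/2


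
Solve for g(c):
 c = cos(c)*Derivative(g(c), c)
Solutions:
 g(c) = C1 + Integral(c/cos(c), c)


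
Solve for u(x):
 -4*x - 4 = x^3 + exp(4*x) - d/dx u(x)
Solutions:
 u(x) = C1 + x^4/4 + 2*x^2 + 4*x + exp(4*x)/4


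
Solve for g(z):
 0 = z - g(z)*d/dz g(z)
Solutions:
 g(z) = -sqrt(C1 + z^2)
 g(z) = sqrt(C1 + z^2)


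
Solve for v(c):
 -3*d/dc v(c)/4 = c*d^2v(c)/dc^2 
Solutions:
 v(c) = C1 + C2*c^(1/4)


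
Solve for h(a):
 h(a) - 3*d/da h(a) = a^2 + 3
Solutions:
 h(a) = C1*exp(a/3) + a^2 + 6*a + 21


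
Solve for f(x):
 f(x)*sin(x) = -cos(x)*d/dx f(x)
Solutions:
 f(x) = C1*cos(x)


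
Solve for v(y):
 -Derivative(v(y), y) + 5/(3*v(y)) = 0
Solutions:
 v(y) = -sqrt(C1 + 30*y)/3
 v(y) = sqrt(C1 + 30*y)/3


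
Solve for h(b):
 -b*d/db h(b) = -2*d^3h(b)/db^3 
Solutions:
 h(b) = C1 + Integral(C2*airyai(2^(2/3)*b/2) + C3*airybi(2^(2/3)*b/2), b)


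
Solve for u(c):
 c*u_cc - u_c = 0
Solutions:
 u(c) = C1 + C2*c^2


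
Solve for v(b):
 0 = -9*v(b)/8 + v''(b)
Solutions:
 v(b) = C1*exp(-3*sqrt(2)*b/4) + C2*exp(3*sqrt(2)*b/4)


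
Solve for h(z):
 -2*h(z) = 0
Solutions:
 h(z) = 0


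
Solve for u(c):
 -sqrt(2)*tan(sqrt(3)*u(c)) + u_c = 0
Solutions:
 u(c) = sqrt(3)*(pi - asin(C1*exp(sqrt(6)*c)))/3
 u(c) = sqrt(3)*asin(C1*exp(sqrt(6)*c))/3


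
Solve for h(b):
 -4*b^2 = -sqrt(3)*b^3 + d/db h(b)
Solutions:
 h(b) = C1 + sqrt(3)*b^4/4 - 4*b^3/3


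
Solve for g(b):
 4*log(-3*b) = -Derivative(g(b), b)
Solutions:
 g(b) = C1 - 4*b*log(-b) + 4*b*(1 - log(3))


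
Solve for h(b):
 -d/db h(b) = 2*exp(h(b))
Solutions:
 h(b) = log(1/(C1 + 2*b))


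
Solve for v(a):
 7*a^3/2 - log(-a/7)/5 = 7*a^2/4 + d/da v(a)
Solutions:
 v(a) = C1 + 7*a^4/8 - 7*a^3/12 - a*log(-a)/5 + a*(1 + log(7))/5


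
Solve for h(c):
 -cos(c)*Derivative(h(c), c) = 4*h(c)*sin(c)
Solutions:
 h(c) = C1*cos(c)^4


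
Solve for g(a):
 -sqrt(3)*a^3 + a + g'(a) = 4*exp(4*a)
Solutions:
 g(a) = C1 + sqrt(3)*a^4/4 - a^2/2 + exp(4*a)


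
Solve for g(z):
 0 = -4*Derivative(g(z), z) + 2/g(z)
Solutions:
 g(z) = -sqrt(C1 + z)
 g(z) = sqrt(C1 + z)


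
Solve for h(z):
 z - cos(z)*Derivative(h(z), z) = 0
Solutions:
 h(z) = C1 + Integral(z/cos(z), z)


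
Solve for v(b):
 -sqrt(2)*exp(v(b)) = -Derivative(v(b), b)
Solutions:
 v(b) = log(-1/(C1 + sqrt(2)*b))


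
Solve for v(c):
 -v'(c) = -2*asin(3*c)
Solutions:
 v(c) = C1 + 2*c*asin(3*c) + 2*sqrt(1 - 9*c^2)/3


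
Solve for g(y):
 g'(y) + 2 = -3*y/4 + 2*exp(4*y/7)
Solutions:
 g(y) = C1 - 3*y^2/8 - 2*y + 7*exp(4*y/7)/2


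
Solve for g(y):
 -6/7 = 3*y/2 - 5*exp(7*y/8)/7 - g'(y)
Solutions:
 g(y) = C1 + 3*y^2/4 + 6*y/7 - 40*exp(7*y/8)/49


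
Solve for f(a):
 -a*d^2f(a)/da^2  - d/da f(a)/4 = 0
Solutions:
 f(a) = C1 + C2*a^(3/4)


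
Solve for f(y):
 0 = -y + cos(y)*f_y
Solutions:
 f(y) = C1 + Integral(y/cos(y), y)


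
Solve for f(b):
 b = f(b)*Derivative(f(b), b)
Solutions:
 f(b) = -sqrt(C1 + b^2)
 f(b) = sqrt(C1 + b^2)


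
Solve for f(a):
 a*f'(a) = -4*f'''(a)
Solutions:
 f(a) = C1 + Integral(C2*airyai(-2^(1/3)*a/2) + C3*airybi(-2^(1/3)*a/2), a)


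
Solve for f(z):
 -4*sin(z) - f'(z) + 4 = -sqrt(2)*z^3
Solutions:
 f(z) = C1 + sqrt(2)*z^4/4 + 4*z + 4*cos(z)


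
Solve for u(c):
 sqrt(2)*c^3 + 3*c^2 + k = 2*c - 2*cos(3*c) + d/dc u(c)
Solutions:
 u(c) = C1 + sqrt(2)*c^4/4 + c^3 - c^2 + c*k + 2*sin(3*c)/3


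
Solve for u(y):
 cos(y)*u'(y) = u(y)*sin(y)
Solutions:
 u(y) = C1/cos(y)


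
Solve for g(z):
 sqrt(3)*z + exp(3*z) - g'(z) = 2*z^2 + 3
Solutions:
 g(z) = C1 - 2*z^3/3 + sqrt(3)*z^2/2 - 3*z + exp(3*z)/3


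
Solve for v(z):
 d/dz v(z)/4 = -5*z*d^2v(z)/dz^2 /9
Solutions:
 v(z) = C1 + C2*z^(11/20)


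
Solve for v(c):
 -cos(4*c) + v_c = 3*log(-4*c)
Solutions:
 v(c) = C1 + 3*c*log(-c) - 3*c + 6*c*log(2) + sin(4*c)/4


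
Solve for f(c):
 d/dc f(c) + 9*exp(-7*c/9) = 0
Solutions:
 f(c) = C1 + 81*exp(-7*c/9)/7


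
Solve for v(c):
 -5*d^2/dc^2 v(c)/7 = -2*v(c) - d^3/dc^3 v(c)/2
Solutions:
 v(c) = C1*exp(c*(50*2^(2/3)/(21*sqrt(173481) + 8761)^(1/3) + 20 + 2^(1/3)*(21*sqrt(173481) + 8761)^(1/3))/42)*sin(2^(1/3)*sqrt(3)*c*(-(21*sqrt(173481) + 8761)^(1/3) + 50*2^(1/3)/(21*sqrt(173481) + 8761)^(1/3))/42) + C2*exp(c*(50*2^(2/3)/(21*sqrt(173481) + 8761)^(1/3) + 20 + 2^(1/3)*(21*sqrt(173481) + 8761)^(1/3))/42)*cos(2^(1/3)*sqrt(3)*c*(-(21*sqrt(173481) + 8761)^(1/3) + 50*2^(1/3)/(21*sqrt(173481) + 8761)^(1/3))/42) + C3*exp(c*(-2^(1/3)*(21*sqrt(173481) + 8761)^(1/3) - 50*2^(2/3)/(21*sqrt(173481) + 8761)^(1/3) + 10)/21)


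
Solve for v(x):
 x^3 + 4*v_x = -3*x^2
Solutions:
 v(x) = C1 - x^4/16 - x^3/4


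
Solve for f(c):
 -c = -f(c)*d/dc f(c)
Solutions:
 f(c) = -sqrt(C1 + c^2)
 f(c) = sqrt(C1 + c^2)


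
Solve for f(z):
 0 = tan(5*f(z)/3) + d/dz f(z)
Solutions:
 f(z) = -3*asin(C1*exp(-5*z/3))/5 + 3*pi/5
 f(z) = 3*asin(C1*exp(-5*z/3))/5


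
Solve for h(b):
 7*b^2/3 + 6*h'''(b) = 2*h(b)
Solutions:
 h(b) = C3*exp(3^(2/3)*b/3) + 7*b^2/6 + (C1*sin(3^(1/6)*b/2) + C2*cos(3^(1/6)*b/2))*exp(-3^(2/3)*b/6)


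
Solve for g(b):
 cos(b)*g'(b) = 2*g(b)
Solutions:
 g(b) = C1*(sin(b) + 1)/(sin(b) - 1)


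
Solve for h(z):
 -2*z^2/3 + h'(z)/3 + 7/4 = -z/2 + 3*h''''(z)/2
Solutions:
 h(z) = C1 + C4*exp(6^(1/3)*z/3) + 2*z^3/3 - 3*z^2/4 - 21*z/4 + (C2*sin(2^(1/3)*3^(5/6)*z/6) + C3*cos(2^(1/3)*3^(5/6)*z/6))*exp(-6^(1/3)*z/6)


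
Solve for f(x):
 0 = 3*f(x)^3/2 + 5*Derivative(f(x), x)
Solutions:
 f(x) = -sqrt(5)*sqrt(-1/(C1 - 3*x))
 f(x) = sqrt(5)*sqrt(-1/(C1 - 3*x))


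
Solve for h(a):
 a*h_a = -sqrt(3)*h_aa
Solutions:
 h(a) = C1 + C2*erf(sqrt(2)*3^(3/4)*a/6)


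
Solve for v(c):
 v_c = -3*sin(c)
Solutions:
 v(c) = C1 + 3*cos(c)


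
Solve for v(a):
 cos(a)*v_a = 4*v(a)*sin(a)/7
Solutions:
 v(a) = C1/cos(a)^(4/7)


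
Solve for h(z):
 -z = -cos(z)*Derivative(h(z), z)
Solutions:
 h(z) = C1 + Integral(z/cos(z), z)


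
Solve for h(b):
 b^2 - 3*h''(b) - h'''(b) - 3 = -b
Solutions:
 h(b) = C1 + C2*b + C3*exp(-3*b) + b^4/36 + b^3/54 - 14*b^2/27


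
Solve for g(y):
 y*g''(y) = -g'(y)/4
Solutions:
 g(y) = C1 + C2*y^(3/4)


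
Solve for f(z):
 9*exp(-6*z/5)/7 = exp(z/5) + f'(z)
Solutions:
 f(z) = C1 - 5*exp(z/5) - 15*exp(-6*z/5)/14


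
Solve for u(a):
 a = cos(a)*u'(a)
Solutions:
 u(a) = C1 + Integral(a/cos(a), a)


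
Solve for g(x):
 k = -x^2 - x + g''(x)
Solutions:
 g(x) = C1 + C2*x + k*x^2/2 + x^4/12 + x^3/6


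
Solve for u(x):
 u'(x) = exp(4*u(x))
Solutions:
 u(x) = log(-(-1/(C1 + 4*x))^(1/4))
 u(x) = log(-1/(C1 + 4*x))/4
 u(x) = log(-I*(-1/(C1 + 4*x))^(1/4))
 u(x) = log(I*(-1/(C1 + 4*x))^(1/4))


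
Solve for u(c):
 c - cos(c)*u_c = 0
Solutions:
 u(c) = C1 + Integral(c/cos(c), c)


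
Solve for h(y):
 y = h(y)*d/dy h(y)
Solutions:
 h(y) = -sqrt(C1 + y^2)
 h(y) = sqrt(C1 + y^2)


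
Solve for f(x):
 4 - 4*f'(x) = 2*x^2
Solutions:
 f(x) = C1 - x^3/6 + x


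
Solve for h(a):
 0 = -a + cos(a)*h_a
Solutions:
 h(a) = C1 + Integral(a/cos(a), a)


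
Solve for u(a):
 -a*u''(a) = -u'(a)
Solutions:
 u(a) = C1 + C2*a^2


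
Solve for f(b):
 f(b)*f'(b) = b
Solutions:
 f(b) = -sqrt(C1 + b^2)
 f(b) = sqrt(C1 + b^2)


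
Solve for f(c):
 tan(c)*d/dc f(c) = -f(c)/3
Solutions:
 f(c) = C1/sin(c)^(1/3)


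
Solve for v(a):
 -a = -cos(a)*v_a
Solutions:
 v(a) = C1 + Integral(a/cos(a), a)


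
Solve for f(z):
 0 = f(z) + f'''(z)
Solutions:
 f(z) = C3*exp(-z) + (C1*sin(sqrt(3)*z/2) + C2*cos(sqrt(3)*z/2))*exp(z/2)


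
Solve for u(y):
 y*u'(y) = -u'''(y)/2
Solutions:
 u(y) = C1 + Integral(C2*airyai(-2^(1/3)*y) + C3*airybi(-2^(1/3)*y), y)


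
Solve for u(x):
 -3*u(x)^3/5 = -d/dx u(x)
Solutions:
 u(x) = -sqrt(10)*sqrt(-1/(C1 + 3*x))/2
 u(x) = sqrt(10)*sqrt(-1/(C1 + 3*x))/2


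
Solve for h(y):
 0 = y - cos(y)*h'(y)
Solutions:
 h(y) = C1 + Integral(y/cos(y), y)


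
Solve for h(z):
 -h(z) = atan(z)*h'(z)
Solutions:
 h(z) = C1*exp(-Integral(1/atan(z), z))


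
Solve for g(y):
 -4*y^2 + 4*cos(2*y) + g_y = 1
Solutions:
 g(y) = C1 + 4*y^3/3 + y - 2*sin(2*y)


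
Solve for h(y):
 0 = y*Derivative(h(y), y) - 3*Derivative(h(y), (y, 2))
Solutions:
 h(y) = C1 + C2*erfi(sqrt(6)*y/6)


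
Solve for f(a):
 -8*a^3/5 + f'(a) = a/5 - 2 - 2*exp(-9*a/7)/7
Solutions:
 f(a) = C1 + 2*a^4/5 + a^2/10 - 2*a + 2*exp(-9*a/7)/9


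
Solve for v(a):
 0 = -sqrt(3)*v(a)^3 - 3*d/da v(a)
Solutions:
 v(a) = -sqrt(6)*sqrt(-1/(C1 - sqrt(3)*a))/2
 v(a) = sqrt(6)*sqrt(-1/(C1 - sqrt(3)*a))/2


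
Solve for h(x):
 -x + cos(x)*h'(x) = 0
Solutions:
 h(x) = C1 + Integral(x/cos(x), x)


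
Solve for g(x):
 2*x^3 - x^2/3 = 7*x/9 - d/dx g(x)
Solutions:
 g(x) = C1 - x^4/2 + x^3/9 + 7*x^2/18


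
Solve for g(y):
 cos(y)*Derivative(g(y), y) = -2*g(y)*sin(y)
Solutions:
 g(y) = C1*cos(y)^2


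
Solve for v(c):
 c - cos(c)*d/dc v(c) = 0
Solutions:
 v(c) = C1 + Integral(c/cos(c), c)


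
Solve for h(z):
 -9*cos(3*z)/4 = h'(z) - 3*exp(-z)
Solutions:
 h(z) = C1 - 3*sin(3*z)/4 - 3*exp(-z)


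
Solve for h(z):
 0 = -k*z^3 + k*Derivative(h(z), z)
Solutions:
 h(z) = C1 + z^4/4


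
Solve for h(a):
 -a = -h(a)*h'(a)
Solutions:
 h(a) = -sqrt(C1 + a^2)
 h(a) = sqrt(C1 + a^2)


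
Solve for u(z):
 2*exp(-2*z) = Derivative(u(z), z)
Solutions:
 u(z) = C1 - exp(-2*z)


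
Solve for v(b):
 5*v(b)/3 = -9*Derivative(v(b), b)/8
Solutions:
 v(b) = C1*exp(-40*b/27)


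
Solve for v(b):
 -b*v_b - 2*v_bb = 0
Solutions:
 v(b) = C1 + C2*erf(b/2)


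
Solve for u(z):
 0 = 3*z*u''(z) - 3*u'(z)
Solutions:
 u(z) = C1 + C2*z^2


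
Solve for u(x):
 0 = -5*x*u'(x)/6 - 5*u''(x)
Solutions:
 u(x) = C1 + C2*erf(sqrt(3)*x/6)


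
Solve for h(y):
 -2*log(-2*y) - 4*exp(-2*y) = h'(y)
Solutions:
 h(y) = C1 - 2*y*log(-y) + 2*y*(1 - log(2)) + 2*exp(-2*y)


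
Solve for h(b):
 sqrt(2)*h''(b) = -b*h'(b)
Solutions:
 h(b) = C1 + C2*erf(2^(1/4)*b/2)


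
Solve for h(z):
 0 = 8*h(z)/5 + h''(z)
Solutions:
 h(z) = C1*sin(2*sqrt(10)*z/5) + C2*cos(2*sqrt(10)*z/5)


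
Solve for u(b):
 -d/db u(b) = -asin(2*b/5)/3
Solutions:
 u(b) = C1 + b*asin(2*b/5)/3 + sqrt(25 - 4*b^2)/6


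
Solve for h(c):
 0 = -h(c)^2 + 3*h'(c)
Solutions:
 h(c) = -3/(C1 + c)


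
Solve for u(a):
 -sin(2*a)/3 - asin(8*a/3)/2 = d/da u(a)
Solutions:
 u(a) = C1 - a*asin(8*a/3)/2 - sqrt(9 - 64*a^2)/16 + cos(2*a)/6


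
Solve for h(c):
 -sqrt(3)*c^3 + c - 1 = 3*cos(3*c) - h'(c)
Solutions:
 h(c) = C1 + sqrt(3)*c^4/4 - c^2/2 + c + sin(3*c)


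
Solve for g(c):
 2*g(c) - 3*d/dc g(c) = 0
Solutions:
 g(c) = C1*exp(2*c/3)


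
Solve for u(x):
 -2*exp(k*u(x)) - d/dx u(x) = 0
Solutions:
 u(x) = Piecewise((log(1/(C1*k + 2*k*x))/k, Ne(k, 0)), (nan, True))
 u(x) = Piecewise((C1 - 2*x, Eq(k, 0)), (nan, True))


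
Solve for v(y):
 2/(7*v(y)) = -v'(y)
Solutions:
 v(y) = -sqrt(C1 - 28*y)/7
 v(y) = sqrt(C1 - 28*y)/7


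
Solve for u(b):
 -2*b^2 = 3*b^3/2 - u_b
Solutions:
 u(b) = C1 + 3*b^4/8 + 2*b^3/3


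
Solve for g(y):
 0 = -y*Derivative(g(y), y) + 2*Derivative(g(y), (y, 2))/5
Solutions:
 g(y) = C1 + C2*erfi(sqrt(5)*y/2)


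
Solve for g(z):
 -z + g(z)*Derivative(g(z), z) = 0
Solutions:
 g(z) = -sqrt(C1 + z^2)
 g(z) = sqrt(C1 + z^2)


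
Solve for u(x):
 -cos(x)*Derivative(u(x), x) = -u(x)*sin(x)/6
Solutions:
 u(x) = C1/cos(x)^(1/6)


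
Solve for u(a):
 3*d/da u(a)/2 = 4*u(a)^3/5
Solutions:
 u(a) = -sqrt(30)*sqrt(-1/(C1 + 8*a))/2
 u(a) = sqrt(30)*sqrt(-1/(C1 + 8*a))/2


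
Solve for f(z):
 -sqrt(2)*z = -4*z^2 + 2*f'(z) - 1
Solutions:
 f(z) = C1 + 2*z^3/3 - sqrt(2)*z^2/4 + z/2


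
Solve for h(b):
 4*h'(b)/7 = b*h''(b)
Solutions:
 h(b) = C1 + C2*b^(11/7)


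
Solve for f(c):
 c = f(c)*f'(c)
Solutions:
 f(c) = -sqrt(C1 + c^2)
 f(c) = sqrt(C1 + c^2)


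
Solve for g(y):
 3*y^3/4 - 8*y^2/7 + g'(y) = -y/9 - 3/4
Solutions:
 g(y) = C1 - 3*y^4/16 + 8*y^3/21 - y^2/18 - 3*y/4


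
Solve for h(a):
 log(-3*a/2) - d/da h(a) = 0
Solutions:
 h(a) = C1 + a*log(-a) + a*(-1 - log(2) + log(3))


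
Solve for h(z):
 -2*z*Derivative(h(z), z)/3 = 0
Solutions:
 h(z) = C1


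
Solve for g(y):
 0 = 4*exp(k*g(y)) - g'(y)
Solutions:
 g(y) = Piecewise((log(-1/(C1*k + 4*k*y))/k, Ne(k, 0)), (nan, True))
 g(y) = Piecewise((C1 + 4*y, Eq(k, 0)), (nan, True))


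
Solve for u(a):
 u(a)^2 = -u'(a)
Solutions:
 u(a) = 1/(C1 + a)


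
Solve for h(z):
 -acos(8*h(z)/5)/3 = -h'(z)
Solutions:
 Integral(1/acos(8*_y/5), (_y, h(z))) = C1 + z/3


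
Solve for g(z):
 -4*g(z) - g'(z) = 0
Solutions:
 g(z) = C1*exp(-4*z)


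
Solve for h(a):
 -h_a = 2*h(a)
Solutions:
 h(a) = C1*exp(-2*a)


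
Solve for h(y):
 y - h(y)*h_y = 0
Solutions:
 h(y) = -sqrt(C1 + y^2)
 h(y) = sqrt(C1 + y^2)


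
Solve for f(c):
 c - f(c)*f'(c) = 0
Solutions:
 f(c) = -sqrt(C1 + c^2)
 f(c) = sqrt(C1 + c^2)


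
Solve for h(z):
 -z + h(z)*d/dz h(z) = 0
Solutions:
 h(z) = -sqrt(C1 + z^2)
 h(z) = sqrt(C1 + z^2)


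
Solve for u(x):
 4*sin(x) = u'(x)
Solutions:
 u(x) = C1 - 4*cos(x)


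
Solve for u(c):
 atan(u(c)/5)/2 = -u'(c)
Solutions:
 Integral(1/atan(_y/5), (_y, u(c))) = C1 - c/2


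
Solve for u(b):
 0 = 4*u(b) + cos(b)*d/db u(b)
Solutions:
 u(b) = C1*(sin(b)^2 - 2*sin(b) + 1)/(sin(b)^2 + 2*sin(b) + 1)


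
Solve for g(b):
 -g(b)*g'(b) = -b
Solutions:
 g(b) = -sqrt(C1 + b^2)
 g(b) = sqrt(C1 + b^2)


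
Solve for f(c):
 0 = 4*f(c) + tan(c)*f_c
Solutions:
 f(c) = C1/sin(c)^4


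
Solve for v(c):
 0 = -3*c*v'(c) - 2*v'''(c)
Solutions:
 v(c) = C1 + Integral(C2*airyai(-2^(2/3)*3^(1/3)*c/2) + C3*airybi(-2^(2/3)*3^(1/3)*c/2), c)


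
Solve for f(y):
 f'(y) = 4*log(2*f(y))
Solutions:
 -Integral(1/(log(_y) + log(2)), (_y, f(y)))/4 = C1 - y


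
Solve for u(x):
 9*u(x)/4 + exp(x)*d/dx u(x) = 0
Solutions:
 u(x) = C1*exp(9*exp(-x)/4)


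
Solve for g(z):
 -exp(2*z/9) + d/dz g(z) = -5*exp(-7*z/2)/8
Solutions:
 g(z) = C1 + 9*exp(2*z/9)/2 + 5*exp(-7*z/2)/28


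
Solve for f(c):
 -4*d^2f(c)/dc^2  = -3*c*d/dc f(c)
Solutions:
 f(c) = C1 + C2*erfi(sqrt(6)*c/4)


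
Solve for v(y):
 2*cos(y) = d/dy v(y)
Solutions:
 v(y) = C1 + 2*sin(y)


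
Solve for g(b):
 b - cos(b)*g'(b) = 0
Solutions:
 g(b) = C1 + Integral(b/cos(b), b)


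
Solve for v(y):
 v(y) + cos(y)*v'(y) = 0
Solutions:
 v(y) = C1*sqrt(sin(y) - 1)/sqrt(sin(y) + 1)


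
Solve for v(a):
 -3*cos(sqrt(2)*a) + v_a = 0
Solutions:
 v(a) = C1 + 3*sqrt(2)*sin(sqrt(2)*a)/2


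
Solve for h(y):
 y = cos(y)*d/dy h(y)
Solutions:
 h(y) = C1 + Integral(y/cos(y), y)


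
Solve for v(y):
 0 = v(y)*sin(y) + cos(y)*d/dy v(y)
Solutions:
 v(y) = C1*cos(y)


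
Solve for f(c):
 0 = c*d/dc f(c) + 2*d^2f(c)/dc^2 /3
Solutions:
 f(c) = C1 + C2*erf(sqrt(3)*c/2)


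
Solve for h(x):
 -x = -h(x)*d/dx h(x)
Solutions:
 h(x) = -sqrt(C1 + x^2)
 h(x) = sqrt(C1 + x^2)


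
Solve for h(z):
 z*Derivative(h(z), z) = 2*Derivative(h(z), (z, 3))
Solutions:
 h(z) = C1 + Integral(C2*airyai(2^(2/3)*z/2) + C3*airybi(2^(2/3)*z/2), z)


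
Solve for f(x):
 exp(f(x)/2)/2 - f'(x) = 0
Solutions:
 f(x) = 2*log(-1/(C1 + x)) + 4*log(2)


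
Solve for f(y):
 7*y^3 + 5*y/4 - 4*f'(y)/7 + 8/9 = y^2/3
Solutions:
 f(y) = C1 + 49*y^4/16 - 7*y^3/36 + 35*y^2/32 + 14*y/9


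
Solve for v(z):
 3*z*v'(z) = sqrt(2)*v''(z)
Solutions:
 v(z) = C1 + C2*erfi(2^(1/4)*sqrt(3)*z/2)


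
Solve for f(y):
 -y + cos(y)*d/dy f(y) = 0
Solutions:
 f(y) = C1 + Integral(y/cos(y), y)


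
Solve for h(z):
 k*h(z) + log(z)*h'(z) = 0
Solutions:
 h(z) = C1*exp(-k*li(z))


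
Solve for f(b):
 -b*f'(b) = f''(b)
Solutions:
 f(b) = C1 + C2*erf(sqrt(2)*b/2)


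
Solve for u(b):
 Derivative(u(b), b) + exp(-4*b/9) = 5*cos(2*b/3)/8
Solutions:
 u(b) = C1 + 15*sin(2*b/3)/16 + 9*exp(-4*b/9)/4


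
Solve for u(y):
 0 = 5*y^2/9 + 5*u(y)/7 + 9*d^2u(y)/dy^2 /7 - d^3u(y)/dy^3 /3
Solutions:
 u(y) = C1*exp(y*(-2^(2/3)*3^(1/3)*(7*sqrt(6085) + 731)^(1/3) - 54*2^(1/3)*3^(2/3)/(7*sqrt(6085) + 731)^(1/3) + 36)/28)*sin(2^(1/3)*3^(1/6)*y*(-2^(1/3)*3^(2/3)*(7*sqrt(6085) + 731)^(1/3) + 162/(7*sqrt(6085) + 731)^(1/3))/28) + C2*exp(y*(-2^(2/3)*3^(1/3)*(7*sqrt(6085) + 731)^(1/3) - 54*2^(1/3)*3^(2/3)/(7*sqrt(6085) + 731)^(1/3) + 36)/28)*cos(2^(1/3)*3^(1/6)*y*(-2^(1/3)*3^(2/3)*(7*sqrt(6085) + 731)^(1/3) + 162/(7*sqrt(6085) + 731)^(1/3))/28) + C3*exp(y*(54*2^(1/3)*3^(2/3)/(7*sqrt(6085) + 731)^(1/3) + 18 + 2^(2/3)*3^(1/3)*(7*sqrt(6085) + 731)^(1/3))/14) - 7*y^2/9 + 14/5


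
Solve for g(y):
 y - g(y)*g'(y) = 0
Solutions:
 g(y) = -sqrt(C1 + y^2)
 g(y) = sqrt(C1 + y^2)


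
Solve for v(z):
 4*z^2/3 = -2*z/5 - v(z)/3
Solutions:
 v(z) = 2*z*(-10*z - 3)/5


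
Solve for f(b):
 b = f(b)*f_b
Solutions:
 f(b) = -sqrt(C1 + b^2)
 f(b) = sqrt(C1 + b^2)


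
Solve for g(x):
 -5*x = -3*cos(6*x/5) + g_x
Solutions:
 g(x) = C1 - 5*x^2/2 + 5*sin(6*x/5)/2


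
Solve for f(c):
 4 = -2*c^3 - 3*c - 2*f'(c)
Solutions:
 f(c) = C1 - c^4/4 - 3*c^2/4 - 2*c


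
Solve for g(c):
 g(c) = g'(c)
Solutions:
 g(c) = C1*exp(c)


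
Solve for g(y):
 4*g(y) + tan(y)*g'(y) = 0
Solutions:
 g(y) = C1/sin(y)^4


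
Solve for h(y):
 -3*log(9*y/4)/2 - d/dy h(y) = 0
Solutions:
 h(y) = C1 - 3*y*log(y)/2 - 3*y*log(3) + 3*y/2 + 3*y*log(2)


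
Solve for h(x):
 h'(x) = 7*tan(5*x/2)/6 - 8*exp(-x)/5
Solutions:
 h(x) = C1 + 7*log(tan(5*x/2)^2 + 1)/30 + 8*exp(-x)/5


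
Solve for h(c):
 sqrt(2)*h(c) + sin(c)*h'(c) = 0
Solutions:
 h(c) = C1*(cos(c) + 1)^(sqrt(2)/2)/(cos(c) - 1)^(sqrt(2)/2)


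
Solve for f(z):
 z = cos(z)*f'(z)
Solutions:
 f(z) = C1 + Integral(z/cos(z), z)


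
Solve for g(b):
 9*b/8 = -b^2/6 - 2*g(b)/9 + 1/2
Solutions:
 g(b) = -3*b^2/4 - 81*b/16 + 9/4


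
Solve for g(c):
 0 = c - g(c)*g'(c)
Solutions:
 g(c) = -sqrt(C1 + c^2)
 g(c) = sqrt(C1 + c^2)


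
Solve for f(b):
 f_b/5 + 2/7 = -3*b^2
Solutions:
 f(b) = C1 - 5*b^3 - 10*b/7


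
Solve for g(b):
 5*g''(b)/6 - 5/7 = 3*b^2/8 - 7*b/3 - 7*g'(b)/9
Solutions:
 g(b) = C1 + C2*exp(-14*b/15) + 9*b^3/56 - 1581*b^2/784 + 28755*b/5488


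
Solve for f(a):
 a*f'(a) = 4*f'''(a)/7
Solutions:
 f(a) = C1 + Integral(C2*airyai(14^(1/3)*a/2) + C3*airybi(14^(1/3)*a/2), a)


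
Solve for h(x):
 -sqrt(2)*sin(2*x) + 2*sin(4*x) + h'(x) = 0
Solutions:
 h(x) = C1 - sqrt(2)*cos(2*x)/2 + cos(4*x)/2


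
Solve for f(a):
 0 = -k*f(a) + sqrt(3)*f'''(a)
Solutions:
 f(a) = C1*exp(3^(5/6)*a*k^(1/3)/3) + C2*exp(a*k^(1/3)*(-3^(5/6) + 3*3^(1/3)*I)/6) + C3*exp(-a*k^(1/3)*(3^(5/6) + 3*3^(1/3)*I)/6)


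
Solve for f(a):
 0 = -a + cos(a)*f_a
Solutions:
 f(a) = C1 + Integral(a/cos(a), a)


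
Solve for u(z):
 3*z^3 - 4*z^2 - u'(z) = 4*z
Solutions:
 u(z) = C1 + 3*z^4/4 - 4*z^3/3 - 2*z^2


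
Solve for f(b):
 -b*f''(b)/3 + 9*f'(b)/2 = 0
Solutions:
 f(b) = C1 + C2*b^(29/2)


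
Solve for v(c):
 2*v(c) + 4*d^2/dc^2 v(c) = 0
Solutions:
 v(c) = C1*sin(sqrt(2)*c/2) + C2*cos(sqrt(2)*c/2)


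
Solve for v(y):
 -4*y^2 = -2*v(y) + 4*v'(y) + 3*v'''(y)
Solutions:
 v(y) = C1*exp(y*(-(9 + sqrt(145))^(1/3) + 4/(9 + sqrt(145))^(1/3))/6)*sin(sqrt(3)*y*(4/(9 + sqrt(145))^(1/3) + (9 + sqrt(145))^(1/3))/6) + C2*exp(y*(-(9 + sqrt(145))^(1/3) + 4/(9 + sqrt(145))^(1/3))/6)*cos(sqrt(3)*y*(4/(9 + sqrt(145))^(1/3) + (9 + sqrt(145))^(1/3))/6) + C3*exp(-y*(-(9 + sqrt(145))^(1/3) + 4/(9 + sqrt(145))^(1/3))/3) + 2*y^2 + 8*y + 16


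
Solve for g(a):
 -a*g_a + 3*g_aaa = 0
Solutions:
 g(a) = C1 + Integral(C2*airyai(3^(2/3)*a/3) + C3*airybi(3^(2/3)*a/3), a)


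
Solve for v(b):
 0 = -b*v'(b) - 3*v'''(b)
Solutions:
 v(b) = C1 + Integral(C2*airyai(-3^(2/3)*b/3) + C3*airybi(-3^(2/3)*b/3), b)


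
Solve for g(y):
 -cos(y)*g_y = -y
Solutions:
 g(y) = C1 + Integral(y/cos(y), y)


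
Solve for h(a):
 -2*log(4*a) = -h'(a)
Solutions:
 h(a) = C1 + 2*a*log(a) - 2*a + a*log(16)


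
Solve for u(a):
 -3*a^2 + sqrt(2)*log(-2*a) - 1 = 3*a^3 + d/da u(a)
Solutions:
 u(a) = C1 - 3*a^4/4 - a^3 + sqrt(2)*a*log(-a) + a*(-sqrt(2) - 1 + sqrt(2)*log(2))


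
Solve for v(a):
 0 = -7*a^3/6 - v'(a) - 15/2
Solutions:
 v(a) = C1 - 7*a^4/24 - 15*a/2


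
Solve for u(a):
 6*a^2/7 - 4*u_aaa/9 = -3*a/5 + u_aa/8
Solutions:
 u(a) = C1 + C2*a + C3*exp(-9*a/32) + 4*a^4/7 - 2308*a^3/315 + 73856*a^2/945


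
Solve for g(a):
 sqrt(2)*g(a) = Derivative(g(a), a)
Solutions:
 g(a) = C1*exp(sqrt(2)*a)


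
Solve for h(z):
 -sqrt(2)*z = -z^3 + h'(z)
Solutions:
 h(z) = C1 + z^4/4 - sqrt(2)*z^2/2


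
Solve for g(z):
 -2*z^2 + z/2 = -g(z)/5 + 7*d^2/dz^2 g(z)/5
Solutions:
 g(z) = C1*exp(-sqrt(7)*z/7) + C2*exp(sqrt(7)*z/7) + 10*z^2 - 5*z/2 + 140


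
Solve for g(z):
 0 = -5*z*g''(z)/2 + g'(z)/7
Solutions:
 g(z) = C1 + C2*z^(37/35)


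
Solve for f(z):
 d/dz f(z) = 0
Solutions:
 f(z) = C1


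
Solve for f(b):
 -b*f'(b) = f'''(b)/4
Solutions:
 f(b) = C1 + Integral(C2*airyai(-2^(2/3)*b) + C3*airybi(-2^(2/3)*b), b)
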